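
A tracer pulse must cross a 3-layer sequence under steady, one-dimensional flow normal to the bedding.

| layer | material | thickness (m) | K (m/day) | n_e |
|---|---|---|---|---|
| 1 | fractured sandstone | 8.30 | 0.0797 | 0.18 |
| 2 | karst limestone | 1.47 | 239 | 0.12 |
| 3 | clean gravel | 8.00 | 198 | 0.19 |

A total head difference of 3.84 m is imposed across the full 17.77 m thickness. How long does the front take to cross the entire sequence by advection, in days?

With flow normal to the layers, continuity requires the same specific discharge q through every layer.
Σ(b_i/K_i) = 8.30/0.0797 + 1.47/239 + 8.00/198 = 104.2 d.
q = Δh / Σ(b_i/K_i) = 3.84 / 104.2 = 0.03686 m/day.
In each layer the seepage velocity is v_i = q/n_i, so the layer transit time is t_i = b_i·n_i / q:
  layer 1 (fractured sandstone): t_1 = 8.30 × 0.18 / 0.03686 = 40.54 d
  layer 2 (karst limestone): t_2 = 1.47 × 0.12 / 0.03686 = 4.786 d
  layer 3 (clean gravel): t_3 = 8.00 × 0.19 / 0.03686 = 41.24 d
Total t = Σ t_i = 86.56 days.

86.6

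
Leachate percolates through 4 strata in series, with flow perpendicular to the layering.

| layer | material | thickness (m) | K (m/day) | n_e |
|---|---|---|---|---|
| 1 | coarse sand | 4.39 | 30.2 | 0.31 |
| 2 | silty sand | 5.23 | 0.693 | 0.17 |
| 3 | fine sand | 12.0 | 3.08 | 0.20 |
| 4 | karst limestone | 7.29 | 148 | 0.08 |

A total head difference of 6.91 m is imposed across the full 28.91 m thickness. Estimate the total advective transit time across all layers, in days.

8.81

With flow normal to the layers, continuity requires the same specific discharge q through every layer.
Σ(b_i/K_i) = 4.39/30.2 + 5.23/0.693 + 12.0/3.08 + 7.29/148 = 11.64 d.
q = Δh / Σ(b_i/K_i) = 6.91 / 11.64 = 0.5938 m/day.
In each layer the seepage velocity is v_i = q/n_i, so the layer transit time is t_i = b_i·n_i / q:
  layer 1 (coarse sand): t_1 = 4.39 × 0.31 / 0.5938 = 2.292 d
  layer 2 (silty sand): t_2 = 5.23 × 0.17 / 0.5938 = 1.497 d
  layer 3 (fine sand): t_3 = 12.0 × 0.20 / 0.5938 = 4.042 d
  layer 4 (karst limestone): t_4 = 7.29 × 0.08 / 0.5938 = 0.9822 d
Total t = Σ t_i = 8.814 days.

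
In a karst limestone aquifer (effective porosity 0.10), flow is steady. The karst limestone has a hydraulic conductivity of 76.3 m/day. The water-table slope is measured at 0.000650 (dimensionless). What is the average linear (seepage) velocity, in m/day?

0.496

Hydraulic gradient i = 0.000650.
Darcy flux q = K · i = 76.30 × 0.0006500 = 0.04959 m/day.
Seepage velocity v = q / n_e = 0.04959 / 0.10 = 0.4959 m/day.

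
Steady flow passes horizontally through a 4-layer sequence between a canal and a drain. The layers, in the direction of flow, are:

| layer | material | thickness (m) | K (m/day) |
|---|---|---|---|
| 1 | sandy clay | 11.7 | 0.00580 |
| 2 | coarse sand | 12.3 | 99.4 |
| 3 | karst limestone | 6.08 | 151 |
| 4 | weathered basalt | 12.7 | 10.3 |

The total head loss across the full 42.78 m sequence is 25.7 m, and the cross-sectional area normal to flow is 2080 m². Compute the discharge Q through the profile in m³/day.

26.5

Flow is perpendicular to layering, so the layers act in series and the equivalent K is the thickness-weighted harmonic mean.
Total thickness L = 11.7 + 12.3 + 6.08 + 12.7 = 42.78 m.
Σ(b_i/K_i) = 11.7/0.00580 + 12.3/99.4 + 6.08/151 + 12.7/10.3 = 2019 d.
K_eq = L / Σ(b_i/K_i) = 42.78 / 2019 = 0.02119 m/day.
Q = K_eq · A · (Δh/L) = 0.02119 × 2080 × (25.7/42.78) = 26.48 m³/day.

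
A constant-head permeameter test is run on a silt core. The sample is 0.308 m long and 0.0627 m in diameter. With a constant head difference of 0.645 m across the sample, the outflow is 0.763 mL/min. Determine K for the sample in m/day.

0.170

Cross-sectional area A = π·(d/2)² = π × (0.0627/2)² = 0.003088 m².
Convert discharge: 0.763 mL/min = 1.272e-08 m³/s.
Darcy's law rearranged: K = Q·L / (A·Δh) = 1.272e-08 × 0.308 / (0.003088 × 0.645) = 1.967e-06 m/s = 0.1699 m/day.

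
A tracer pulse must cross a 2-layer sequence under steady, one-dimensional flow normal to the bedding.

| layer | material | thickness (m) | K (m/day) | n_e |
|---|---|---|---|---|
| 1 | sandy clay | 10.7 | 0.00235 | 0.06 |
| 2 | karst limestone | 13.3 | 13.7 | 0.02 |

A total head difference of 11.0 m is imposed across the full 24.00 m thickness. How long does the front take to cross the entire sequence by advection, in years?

With flow normal to the layers, continuity requires the same specific discharge q through every layer.
Σ(b_i/K_i) = 10.7/0.00235 + 13.3/13.7 = 4554 d.
q = Δh / Σ(b_i/K_i) = 11.0 / 4554 = 0.002415 m/day.
In each layer the seepage velocity is v_i = q/n_i, so the layer transit time is t_i = b_i·n_i / q:
  layer 1 (sandy clay): t_1 = 10.7 × 0.06 / 0.002415 = 265.8 d
  layer 2 (karst limestone): t_2 = 13.3 × 0.02 / 0.002415 = 110.1 d
Total t = Σ t_i = 375.9 days = 1.029 years.

1.03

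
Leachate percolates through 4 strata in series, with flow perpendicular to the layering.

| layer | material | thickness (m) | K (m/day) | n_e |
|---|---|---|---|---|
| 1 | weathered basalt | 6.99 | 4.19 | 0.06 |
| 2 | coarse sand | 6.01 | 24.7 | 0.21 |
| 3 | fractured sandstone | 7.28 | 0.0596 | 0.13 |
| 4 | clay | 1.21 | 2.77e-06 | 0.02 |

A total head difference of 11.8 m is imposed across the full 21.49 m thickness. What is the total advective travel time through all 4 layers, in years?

With flow normal to the layers, continuity requires the same specific discharge q through every layer.
Σ(b_i/K_i) = 6.99/4.19 + 6.01/24.7 + 7.28/0.0596 + 1.21/2.77e-06 = 4.369e+05 d.
q = Δh / Σ(b_i/K_i) = 11.8 / 4.369e+05 = 2.701e-05 m/day.
In each layer the seepage velocity is v_i = q/n_i, so the layer transit time is t_i = b_i·n_i / q:
  layer 1 (weathered basalt): t_1 = 6.99 × 0.06 / 2.701e-05 = 15530 d
  layer 2 (coarse sand): t_2 = 6.01 × 0.21 / 2.701e-05 = 46735 d
  layer 3 (fractured sandstone): t_3 = 7.28 × 0.13 / 2.701e-05 = 35045 d
  layer 4 (clay): t_4 = 1.21 × 0.02 / 2.701e-05 = 896.1 d
Total t = Σ t_i = 98206 days = 268.9 years.

269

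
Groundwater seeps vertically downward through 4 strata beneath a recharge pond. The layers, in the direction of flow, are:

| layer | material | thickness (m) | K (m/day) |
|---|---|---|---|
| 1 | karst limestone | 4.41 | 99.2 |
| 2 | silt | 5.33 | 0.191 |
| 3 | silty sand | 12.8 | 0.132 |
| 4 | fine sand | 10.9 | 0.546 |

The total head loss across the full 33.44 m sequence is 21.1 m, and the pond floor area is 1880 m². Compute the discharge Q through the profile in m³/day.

274

Flow is perpendicular to layering, so the layers act in series and the equivalent K is the thickness-weighted harmonic mean.
Total thickness L = 4.41 + 5.33 + 12.8 + 10.9 = 33.44 m.
Σ(b_i/K_i) = 4.41/99.2 + 5.33/0.191 + 12.8/0.132 + 10.9/0.546 = 144.9 d.
K_eq = L / Σ(b_i/K_i) = 33.44 / 144.9 = 0.2308 m/day.
Q = K_eq · A · (Δh/L) = 0.2308 × 1880 × (21.1/33.44) = 273.8 m³/day.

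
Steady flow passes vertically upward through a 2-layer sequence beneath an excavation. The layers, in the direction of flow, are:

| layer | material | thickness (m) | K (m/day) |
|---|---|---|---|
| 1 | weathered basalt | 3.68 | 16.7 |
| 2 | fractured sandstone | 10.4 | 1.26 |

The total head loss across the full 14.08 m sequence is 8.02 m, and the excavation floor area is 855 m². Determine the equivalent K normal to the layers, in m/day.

1.66

Flow is perpendicular to layering, so the layers act in series and the equivalent K is the thickness-weighted harmonic mean.
Total thickness L = 3.68 + 10.4 = 14.08 m.
Σ(b_i/K_i) = 3.68/16.7 + 10.4/1.26 = 8.474 d.
K_eq = L / Σ(b_i/K_i) = 14.08 / 8.474 = 1.661 m/day.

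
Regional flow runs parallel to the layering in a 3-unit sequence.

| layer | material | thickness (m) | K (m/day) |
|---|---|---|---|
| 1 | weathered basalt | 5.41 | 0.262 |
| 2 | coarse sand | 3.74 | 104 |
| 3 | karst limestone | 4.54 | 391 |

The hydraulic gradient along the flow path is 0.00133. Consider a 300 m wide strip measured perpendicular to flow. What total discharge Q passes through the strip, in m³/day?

Flow is parallel to layering, so each bed carries its own Darcy discharge and the transmissivities add.
Σ(K_i·b_i) = 0.262×5.41 + 104×3.74 + 391×4.54 = 2166 m²/day.
Hydraulic gradient i = 0.00133.
Q = Σ(K_i·b_i) · W · i = 2166 × 300 × 0.001330 = 864.0 m³/day.

864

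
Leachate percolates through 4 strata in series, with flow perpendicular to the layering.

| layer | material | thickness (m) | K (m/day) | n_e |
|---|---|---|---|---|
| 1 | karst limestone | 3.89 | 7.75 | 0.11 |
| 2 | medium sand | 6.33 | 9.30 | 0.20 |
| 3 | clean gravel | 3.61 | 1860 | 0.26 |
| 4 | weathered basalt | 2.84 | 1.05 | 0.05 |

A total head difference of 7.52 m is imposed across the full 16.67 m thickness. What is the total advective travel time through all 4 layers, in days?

1.43

With flow normal to the layers, continuity requires the same specific discharge q through every layer.
Σ(b_i/K_i) = 3.89/7.75 + 6.33/9.30 + 3.61/1860 + 2.84/1.05 = 3.889 d.
q = Δh / Σ(b_i/K_i) = 7.52 / 3.889 = 1.934 m/day.
In each layer the seepage velocity is v_i = q/n_i, so the layer transit time is t_i = b_i·n_i / q:
  layer 1 (karst limestone): t_1 = 3.89 × 0.11 / 1.934 = 0.2213 d
  layer 2 (medium sand): t_2 = 6.33 × 0.20 / 1.934 = 0.6548 d
  layer 3 (clean gravel): t_3 = 3.61 × 0.26 / 1.934 = 0.4854 d
  layer 4 (weathered basalt): t_4 = 2.84 × 0.05 / 1.934 = 0.07344 d
Total t = Σ t_i = 1.435 days.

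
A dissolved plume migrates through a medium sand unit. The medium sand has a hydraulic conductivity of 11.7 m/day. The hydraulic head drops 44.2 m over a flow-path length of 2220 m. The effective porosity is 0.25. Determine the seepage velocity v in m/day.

Hydraulic gradient i = Δh / L = 44.2 / 2220 = 0.01991.
Darcy flux q = K · i = 11.70 × 0.01991 = 0.2329 m/day.
Seepage velocity v = q / n_e = 0.2329 / 0.25 = 0.9318 m/day.

0.932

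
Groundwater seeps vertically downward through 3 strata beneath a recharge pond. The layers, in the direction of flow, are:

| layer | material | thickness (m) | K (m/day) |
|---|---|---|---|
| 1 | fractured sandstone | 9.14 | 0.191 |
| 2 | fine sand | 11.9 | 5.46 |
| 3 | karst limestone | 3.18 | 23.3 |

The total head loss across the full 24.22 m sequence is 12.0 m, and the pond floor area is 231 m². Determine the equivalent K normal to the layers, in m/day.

Flow is perpendicular to layering, so the layers act in series and the equivalent K is the thickness-weighted harmonic mean.
Total thickness L = 9.14 + 11.9 + 3.18 = 24.22 m.
Σ(b_i/K_i) = 9.14/0.191 + 11.9/5.46 + 3.18/23.3 = 50.17 d.
K_eq = L / Σ(b_i/K_i) = 24.22 / 50.17 = 0.4828 m/day.

0.483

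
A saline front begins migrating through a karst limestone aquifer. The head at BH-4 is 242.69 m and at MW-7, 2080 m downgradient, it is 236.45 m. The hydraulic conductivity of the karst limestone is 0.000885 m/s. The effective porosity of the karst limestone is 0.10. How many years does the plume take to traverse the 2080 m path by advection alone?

2.48

Convert K: 0.000885 m/s × 86400 = 76.46 m/day.
Hydraulic gradient i = (242.69 − 236.45) / 2080 = 6.24 / 2080 = 0.003000.
Darcy flux q = K · i = 76.46 × 0.003000 = 0.2294 m/day.
Seepage velocity v = q / n_e = 0.2294 / 0.10 = 2.294 m/day.
Travel time t = L / v = 2080 / 2.294 = 906.7 days = 2.483 years.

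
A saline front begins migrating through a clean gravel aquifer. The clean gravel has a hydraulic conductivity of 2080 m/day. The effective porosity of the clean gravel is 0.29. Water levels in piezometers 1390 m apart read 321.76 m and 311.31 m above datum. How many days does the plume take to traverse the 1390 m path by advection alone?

25.8

Hydraulic gradient i = (321.76 − 311.31) / 1390 = 10.45 / 1390 = 0.007518.
Darcy flux q = K · i = 2080 × 0.007518 = 15.64 m/day.
Seepage velocity v = q / n_e = 15.64 / 0.29 = 53.92 m/day.
Travel time t = L / v = 1390 / 53.92 = 25.78 days.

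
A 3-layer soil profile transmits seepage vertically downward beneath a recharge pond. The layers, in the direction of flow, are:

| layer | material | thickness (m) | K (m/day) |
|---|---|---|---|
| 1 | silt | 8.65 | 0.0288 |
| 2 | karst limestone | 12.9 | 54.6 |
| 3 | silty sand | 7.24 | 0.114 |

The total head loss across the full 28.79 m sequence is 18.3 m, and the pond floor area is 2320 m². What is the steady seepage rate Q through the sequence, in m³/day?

Flow is perpendicular to layering, so the layers act in series and the equivalent K is the thickness-weighted harmonic mean.
Total thickness L = 8.65 + 12.9 + 7.24 = 28.79 m.
Σ(b_i/K_i) = 8.65/0.0288 + 12.9/54.6 + 7.24/0.114 = 364.1 d.
K_eq = L / Σ(b_i/K_i) = 28.79 / 364.1 = 0.07907 m/day.
Q = K_eq · A · (Δh/L) = 0.07907 × 2320 × (18.3/28.79) = 116.6 m³/day.

117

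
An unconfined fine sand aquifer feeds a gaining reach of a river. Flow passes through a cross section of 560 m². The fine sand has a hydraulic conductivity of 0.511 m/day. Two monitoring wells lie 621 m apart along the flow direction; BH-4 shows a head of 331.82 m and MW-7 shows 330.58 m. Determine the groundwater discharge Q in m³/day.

0.571

Hydraulic gradient i = (331.82 − 330.58) / 621 = 1.24 / 621 = 0.001997.
Darcy's law: Q = K · A · i = 0.5110 × 560.0 × 0.001997 = 0.5714 m³/day.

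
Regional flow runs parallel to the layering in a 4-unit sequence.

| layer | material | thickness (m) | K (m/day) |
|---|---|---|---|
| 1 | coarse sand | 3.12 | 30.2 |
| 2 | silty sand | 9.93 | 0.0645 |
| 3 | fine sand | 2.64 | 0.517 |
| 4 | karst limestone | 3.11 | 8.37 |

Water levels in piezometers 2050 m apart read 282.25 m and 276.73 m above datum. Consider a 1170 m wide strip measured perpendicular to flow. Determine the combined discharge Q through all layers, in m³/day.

385

Flow is parallel to layering, so each bed carries its own Darcy discharge and the transmissivities add.
Σ(K_i·b_i) = 30.2×3.12 + 0.0645×9.93 + 0.517×2.64 + 8.37×3.11 = 122.3 m²/day.
Hydraulic gradient i = (282.25 − 276.73) / 2050 = 5.52 / 2050 = 0.002693.
Q = Σ(K_i·b_i) · W · i = 122.3 × 1170 × 0.002693 = 385.2 m³/day.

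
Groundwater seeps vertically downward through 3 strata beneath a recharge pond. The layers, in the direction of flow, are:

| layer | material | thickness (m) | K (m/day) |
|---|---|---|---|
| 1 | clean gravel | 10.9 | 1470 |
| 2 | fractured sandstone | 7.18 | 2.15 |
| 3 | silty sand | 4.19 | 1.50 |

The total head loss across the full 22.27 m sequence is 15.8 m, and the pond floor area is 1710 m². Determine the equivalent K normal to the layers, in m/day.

3.63

Flow is perpendicular to layering, so the layers act in series and the equivalent K is the thickness-weighted harmonic mean.
Total thickness L = 10.9 + 7.18 + 4.19 = 22.27 m.
Σ(b_i/K_i) = 10.9/1470 + 7.18/2.15 + 4.19/1.50 = 6.140 d.
K_eq = L / Σ(b_i/K_i) = 22.27 / 6.140 = 3.627 m/day.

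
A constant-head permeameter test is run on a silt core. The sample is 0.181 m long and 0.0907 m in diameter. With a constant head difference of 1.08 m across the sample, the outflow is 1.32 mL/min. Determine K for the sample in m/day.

0.0493

Cross-sectional area A = π·(d/2)² = π × (0.0907/2)² = 0.006461 m².
Convert discharge: 1.32 mL/min = 2.200e-08 m³/s.
Darcy's law rearranged: K = Q·L / (A·Δh) = 2.200e-08 × 0.181 / (0.006461 × 1.08) = 5.707e-07 m/s = 0.04930 m/day.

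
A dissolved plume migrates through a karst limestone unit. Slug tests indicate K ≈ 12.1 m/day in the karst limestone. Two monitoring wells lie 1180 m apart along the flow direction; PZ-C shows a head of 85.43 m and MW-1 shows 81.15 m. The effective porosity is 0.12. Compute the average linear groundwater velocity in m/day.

Hydraulic gradient i = (85.43 − 81.15) / 1180 = 4.28 / 1180 = 0.003627.
Darcy flux q = K · i = 12.10 × 0.003627 = 0.04389 m/day.
Seepage velocity v = q / n_e = 0.04389 / 0.12 = 0.3657 m/day.

0.366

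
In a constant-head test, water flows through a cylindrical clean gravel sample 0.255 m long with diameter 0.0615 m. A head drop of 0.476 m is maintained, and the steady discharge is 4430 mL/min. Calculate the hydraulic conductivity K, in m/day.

Cross-sectional area A = π·(d/2)² = π × (0.0615/2)² = 0.002971 m².
Convert discharge: 4430 mL/min = 7.383e-05 m³/s.
Darcy's law rearranged: K = Q·L / (A·Δh) = 7.383e-05 × 0.255 / (0.002971 × 0.476) = 0.01332 m/s = 1150 m/day.

1150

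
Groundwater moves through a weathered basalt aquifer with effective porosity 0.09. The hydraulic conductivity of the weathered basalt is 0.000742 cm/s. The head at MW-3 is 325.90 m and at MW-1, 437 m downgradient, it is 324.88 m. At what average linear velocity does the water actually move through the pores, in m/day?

Convert K: 0.000742 cm/s × 864 = 0.6411 m/day.
Hydraulic gradient i = (325.90 − 324.88) / 437 = 1.02 / 437 = 0.002334.
Darcy flux q = K · i = 0.6411 × 0.002334 = 0.001496 m/day.
Seepage velocity v = q / n_e = 0.001496 / 0.09 = 0.01663 m/day.

0.0166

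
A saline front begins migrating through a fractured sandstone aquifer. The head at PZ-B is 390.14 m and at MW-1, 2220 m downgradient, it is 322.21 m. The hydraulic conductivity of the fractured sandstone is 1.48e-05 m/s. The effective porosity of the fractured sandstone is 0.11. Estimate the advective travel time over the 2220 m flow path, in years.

17.1

Convert K: 1.48e-05 m/s × 86400 = 1.279 m/day.
Hydraulic gradient i = (390.14 − 322.21) / 2220 = 67.93 / 2220 = 0.03060.
Darcy flux q = K · i = 1.279 × 0.03060 = 0.03913 m/day.
Seepage velocity v = q / n_e = 0.03913 / 0.11 = 0.3557 m/day.
Travel time t = L / v = 2220 / 0.3557 = 6241 days = 17.09 years.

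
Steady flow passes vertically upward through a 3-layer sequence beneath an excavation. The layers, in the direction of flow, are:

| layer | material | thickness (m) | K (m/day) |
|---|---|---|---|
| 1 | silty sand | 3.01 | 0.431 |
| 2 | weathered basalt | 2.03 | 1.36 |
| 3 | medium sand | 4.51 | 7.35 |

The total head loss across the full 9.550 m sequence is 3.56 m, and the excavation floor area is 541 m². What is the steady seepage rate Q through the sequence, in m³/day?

212

Flow is perpendicular to layering, so the layers act in series and the equivalent K is the thickness-weighted harmonic mean.
Total thickness L = 3.01 + 2.03 + 4.51 = 9.550 m.
Σ(b_i/K_i) = 3.01/0.431 + 2.03/1.36 + 4.51/7.35 = 9.090 d.
K_eq = L / Σ(b_i/K_i) = 9.550 / 9.090 = 1.051 m/day.
Q = K_eq · A · (Δh/L) = 1.051 × 541 × (3.56/9.550) = 211.9 m³/day.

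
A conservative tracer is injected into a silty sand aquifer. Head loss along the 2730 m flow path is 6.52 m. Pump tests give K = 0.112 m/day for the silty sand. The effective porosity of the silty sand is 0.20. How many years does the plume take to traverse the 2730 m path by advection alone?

Hydraulic gradient i = Δh / L = 6.52 / 2730 = 0.002388.
Darcy flux q = K · i = 0.1120 × 0.002388 = 0.0002675 m/day.
Seepage velocity v = q / n_e = 0.0002675 / 0.20 = 0.001337 m/day.
Travel time t = L / v = 2730 / 0.001337 = 2.041e+06 days = 5589 years.

5590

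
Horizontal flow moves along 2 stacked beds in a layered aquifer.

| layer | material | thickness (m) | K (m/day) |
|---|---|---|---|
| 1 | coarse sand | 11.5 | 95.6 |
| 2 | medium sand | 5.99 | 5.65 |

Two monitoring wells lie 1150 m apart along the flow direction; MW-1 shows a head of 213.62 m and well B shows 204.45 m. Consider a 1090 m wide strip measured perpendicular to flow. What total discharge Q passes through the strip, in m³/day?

9850

Flow is parallel to layering, so each bed carries its own Darcy discharge and the transmissivities add.
Σ(K_i·b_i) = 95.6×11.5 + 5.65×5.99 = 1133 m²/day.
Hydraulic gradient i = (213.62 − 204.45) / 1150 = 9.17 / 1150 = 0.007974.
Q = Σ(K_i·b_i) · W · i = 1133 × 1090 × 0.007974 = 9850 m³/day.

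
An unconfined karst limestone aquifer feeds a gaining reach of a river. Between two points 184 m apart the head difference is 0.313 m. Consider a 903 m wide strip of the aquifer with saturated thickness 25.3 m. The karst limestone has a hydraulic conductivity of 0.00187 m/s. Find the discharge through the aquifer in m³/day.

Convert K: 0.00187 m/s × 86400 = 161.6 m/day.
Cross-sectional area A = 903 × 25.3 = 22846 m².
Hydraulic gradient i = Δh / L = 0.313 / 184 = 0.001701.
Darcy's law: Q = K · A · i = 161.6 × 22846 × 0.001701 = 6279 m³/day.

6280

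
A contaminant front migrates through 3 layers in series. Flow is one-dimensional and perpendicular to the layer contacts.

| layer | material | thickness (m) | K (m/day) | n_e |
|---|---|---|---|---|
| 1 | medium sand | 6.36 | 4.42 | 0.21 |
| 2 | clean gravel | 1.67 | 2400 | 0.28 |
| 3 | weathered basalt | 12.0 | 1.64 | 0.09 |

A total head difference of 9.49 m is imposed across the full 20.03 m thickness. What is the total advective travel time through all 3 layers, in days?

With flow normal to the layers, continuity requires the same specific discharge q through every layer.
Σ(b_i/K_i) = 6.36/4.42 + 1.67/2400 + 12.0/1.64 = 8.757 d.
q = Δh / Σ(b_i/K_i) = 9.49 / 8.757 = 1.084 m/day.
In each layer the seepage velocity is v_i = q/n_i, so the layer transit time is t_i = b_i·n_i / q:
  layer 1 (medium sand): t_1 = 6.36 × 0.21 / 1.084 = 1.232 d
  layer 2 (clean gravel): t_2 = 1.67 × 0.28 / 1.084 = 0.4315 d
  layer 3 (weathered basalt): t_3 = 12.0 × 0.09 / 1.084 = 0.9965 d
Total t = Σ t_i = 2.660 days.

2.66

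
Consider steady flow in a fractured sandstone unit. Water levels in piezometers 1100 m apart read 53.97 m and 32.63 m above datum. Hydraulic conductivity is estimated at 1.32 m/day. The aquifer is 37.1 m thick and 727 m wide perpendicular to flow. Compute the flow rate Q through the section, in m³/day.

Cross-sectional area A = 727 × 37.1 = 26972 m².
Hydraulic gradient i = (53.97 − 32.63) / 1100 = 21.34 / 1100 = 0.01940.
Darcy's law: Q = K · A · i = 1.320 × 26972 × 0.01940 = 690.7 m³/day.

691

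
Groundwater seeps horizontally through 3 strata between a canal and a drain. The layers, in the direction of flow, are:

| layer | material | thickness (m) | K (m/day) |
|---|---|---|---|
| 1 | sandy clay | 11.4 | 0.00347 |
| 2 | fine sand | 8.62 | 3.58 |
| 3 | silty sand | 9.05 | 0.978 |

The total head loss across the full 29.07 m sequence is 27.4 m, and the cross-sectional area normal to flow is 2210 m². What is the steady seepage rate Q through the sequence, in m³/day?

Flow is perpendicular to layering, so the layers act in series and the equivalent K is the thickness-weighted harmonic mean.
Total thickness L = 11.4 + 8.62 + 9.05 = 29.07 m.
Σ(b_i/K_i) = 11.4/0.00347 + 8.62/3.58 + 9.05/0.978 = 3297 d.
K_eq = L / Σ(b_i/K_i) = 29.07 / 3297 = 0.008817 m/day.
Q = K_eq · A · (Δh/L) = 0.008817 × 2210 × (27.4/29.07) = 18.37 m³/day.

18.4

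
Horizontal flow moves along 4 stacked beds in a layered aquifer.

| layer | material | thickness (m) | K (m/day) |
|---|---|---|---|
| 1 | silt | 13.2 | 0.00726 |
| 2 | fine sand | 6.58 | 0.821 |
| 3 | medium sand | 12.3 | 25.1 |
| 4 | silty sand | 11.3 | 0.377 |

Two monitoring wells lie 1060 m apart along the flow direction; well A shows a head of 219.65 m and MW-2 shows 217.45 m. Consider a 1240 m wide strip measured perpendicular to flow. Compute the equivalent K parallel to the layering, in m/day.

Flow is parallel to layering, so each bed carries its own Darcy discharge and the transmissivities add.
Σ(K_i·b_i) = 0.00726×13.2 + 0.821×6.58 + 25.1×12.3 + 0.377×11.3 = 318.5 m²/day.
Total thickness b = 43.38 m, so K_eq = Σ(K_i·b_i)/b = 7.342 m/day.

7.34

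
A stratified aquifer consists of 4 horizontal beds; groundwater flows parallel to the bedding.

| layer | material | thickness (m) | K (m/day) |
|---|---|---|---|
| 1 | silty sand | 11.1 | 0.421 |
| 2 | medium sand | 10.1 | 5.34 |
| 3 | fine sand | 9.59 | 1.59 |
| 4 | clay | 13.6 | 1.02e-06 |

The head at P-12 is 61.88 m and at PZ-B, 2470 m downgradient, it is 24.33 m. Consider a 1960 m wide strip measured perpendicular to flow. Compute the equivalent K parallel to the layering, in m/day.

Flow is parallel to layering, so each bed carries its own Darcy discharge and the transmissivities add.
Σ(K_i·b_i) = 0.421×11.1 + 5.34×10.1 + 1.59×9.59 + 1.02e-06×13.6 = 73.86 m²/day.
Total thickness b = 44.39 m, so K_eq = Σ(K_i·b_i)/b = 1.664 m/day.

1.66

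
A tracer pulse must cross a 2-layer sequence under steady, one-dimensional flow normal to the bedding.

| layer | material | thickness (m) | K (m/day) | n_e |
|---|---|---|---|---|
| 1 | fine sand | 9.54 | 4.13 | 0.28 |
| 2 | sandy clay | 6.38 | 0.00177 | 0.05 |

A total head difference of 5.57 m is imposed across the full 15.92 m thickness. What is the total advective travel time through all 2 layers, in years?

With flow normal to the layers, continuity requires the same specific discharge q through every layer.
Σ(b_i/K_i) = 9.54/4.13 + 6.38/0.00177 = 3607 d.
q = Δh / Σ(b_i/K_i) = 5.57 / 3607 = 0.001544 m/day.
In each layer the seepage velocity is v_i = q/n_i, so the layer transit time is t_i = b_i·n_i / q:
  layer 1 (fine sand): t_1 = 9.54 × 0.28 / 0.001544 = 1730 d
  layer 2 (sandy clay): t_2 = 6.38 × 0.05 / 0.001544 = 206.6 d
Total t = Σ t_i = 1936 days = 5.301 years.

5.30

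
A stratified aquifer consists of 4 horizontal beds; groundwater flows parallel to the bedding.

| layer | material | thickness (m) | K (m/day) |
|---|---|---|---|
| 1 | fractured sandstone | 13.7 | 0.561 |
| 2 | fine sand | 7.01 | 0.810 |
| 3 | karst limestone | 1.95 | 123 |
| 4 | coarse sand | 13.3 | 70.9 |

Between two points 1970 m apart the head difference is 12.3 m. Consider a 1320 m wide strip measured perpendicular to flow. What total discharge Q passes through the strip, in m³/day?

9860

Flow is parallel to layering, so each bed carries its own Darcy discharge and the transmissivities add.
Σ(K_i·b_i) = 0.561×13.7 + 0.810×7.01 + 123×1.95 + 70.9×13.3 = 1196 m²/day.
Hydraulic gradient i = Δh / L = 12.3 / 1970 = 0.006244.
Q = Σ(K_i·b_i) · W · i = 1196 × 1320 × 0.006244 = 9858 m³/day.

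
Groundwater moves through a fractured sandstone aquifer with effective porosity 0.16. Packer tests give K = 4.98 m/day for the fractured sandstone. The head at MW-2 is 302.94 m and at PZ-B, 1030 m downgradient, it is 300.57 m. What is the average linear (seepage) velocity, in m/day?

0.0716

Hydraulic gradient i = (302.94 − 300.57) / 1030 = 2.37 / 1030 = 0.002301.
Darcy flux q = K · i = 4.980 × 0.002301 = 0.01146 m/day.
Seepage velocity v = q / n_e = 0.01146 / 0.16 = 0.07162 m/day.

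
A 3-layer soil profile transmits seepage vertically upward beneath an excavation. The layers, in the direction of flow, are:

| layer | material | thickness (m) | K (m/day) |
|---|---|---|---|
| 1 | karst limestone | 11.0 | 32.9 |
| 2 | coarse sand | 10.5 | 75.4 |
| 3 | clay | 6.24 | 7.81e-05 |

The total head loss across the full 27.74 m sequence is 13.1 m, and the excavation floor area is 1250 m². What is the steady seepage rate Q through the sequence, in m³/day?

0.205

Flow is perpendicular to layering, so the layers act in series and the equivalent K is the thickness-weighted harmonic mean.
Total thickness L = 11.0 + 10.5 + 6.24 = 27.74 m.
Σ(b_i/K_i) = 11.0/32.9 + 10.5/75.4 + 6.24/7.81e-05 = 79898 d.
K_eq = L / Σ(b_i/K_i) = 27.74 / 79898 = 0.0003472 m/day.
Q = K_eq · A · (Δh/L) = 0.0003472 × 1250 × (13.1/27.74) = 0.2049 m³/day.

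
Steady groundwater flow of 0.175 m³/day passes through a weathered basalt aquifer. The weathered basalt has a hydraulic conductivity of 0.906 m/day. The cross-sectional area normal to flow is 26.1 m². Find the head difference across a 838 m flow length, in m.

From Q = K·A·i, i = Q / (K·A) = 0.175 / (0.9060 × 26.10) = 0.007401.
Head loss Δh = i · L = 0.007401 × 838 = 6.202 m.

6.20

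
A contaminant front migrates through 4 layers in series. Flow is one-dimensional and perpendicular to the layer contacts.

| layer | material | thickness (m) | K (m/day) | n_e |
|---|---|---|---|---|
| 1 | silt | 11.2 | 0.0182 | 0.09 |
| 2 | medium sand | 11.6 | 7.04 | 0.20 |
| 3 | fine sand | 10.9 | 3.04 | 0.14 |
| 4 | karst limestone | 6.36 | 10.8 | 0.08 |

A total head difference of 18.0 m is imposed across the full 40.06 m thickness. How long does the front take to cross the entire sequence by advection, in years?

0.507

With flow normal to the layers, continuity requires the same specific discharge q through every layer.
Σ(b_i/K_i) = 11.2/0.0182 + 11.6/7.04 + 10.9/3.04 + 6.36/10.8 = 621.2 d.
q = Δh / Σ(b_i/K_i) = 18.0 / 621.2 = 0.02898 m/day.
In each layer the seepage velocity is v_i = q/n_i, so the layer transit time is t_i = b_i·n_i / q:
  layer 1 (silt): t_1 = 11.2 × 0.09 / 0.02898 = 34.79 d
  layer 2 (medium sand): t_2 = 11.6 × 0.20 / 0.02898 = 80.07 d
  layer 3 (fine sand): t_3 = 10.9 × 0.14 / 0.02898 = 52.66 d
  layer 4 (karst limestone): t_4 = 6.36 × 0.08 / 0.02898 = 17.56 d
Total t = Σ t_i = 185.1 days = 0.5067 years.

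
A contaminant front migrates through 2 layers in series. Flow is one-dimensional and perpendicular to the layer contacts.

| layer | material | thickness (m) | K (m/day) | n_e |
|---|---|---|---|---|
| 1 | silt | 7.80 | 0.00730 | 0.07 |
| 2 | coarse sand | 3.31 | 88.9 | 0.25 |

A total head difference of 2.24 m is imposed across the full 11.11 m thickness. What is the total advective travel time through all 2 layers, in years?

With flow normal to the layers, continuity requires the same specific discharge q through every layer.
Σ(b_i/K_i) = 7.80/0.00730 + 3.31/88.9 = 1069 d.
q = Δh / Σ(b_i/K_i) = 2.24 / 1069 = 0.002096 m/day.
In each layer the seepage velocity is v_i = q/n_i, so the layer transit time is t_i = b_i·n_i / q:
  layer 1 (silt): t_1 = 7.80 × 0.07 / 0.002096 = 260.5 d
  layer 2 (coarse sand): t_2 = 3.31 × 0.25 / 0.002096 = 394.7 d
Total t = Σ t_i = 655.2 days = 1.794 years.

1.79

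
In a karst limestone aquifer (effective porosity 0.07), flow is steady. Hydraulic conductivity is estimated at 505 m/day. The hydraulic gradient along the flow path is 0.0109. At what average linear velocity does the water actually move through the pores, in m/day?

Hydraulic gradient i = 0.0109.
Darcy flux q = K · i = 505.0 × 0.01090 = 5.505 m/day.
Seepage velocity v = q / n_e = 5.505 / 0.07 = 78.64 m/day.

78.6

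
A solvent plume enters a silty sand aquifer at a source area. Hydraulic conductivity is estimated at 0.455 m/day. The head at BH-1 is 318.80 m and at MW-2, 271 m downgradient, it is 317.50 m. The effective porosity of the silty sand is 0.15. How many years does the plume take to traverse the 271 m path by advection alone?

51.0

Hydraulic gradient i = (318.80 − 317.50) / 271 = 1.3 / 271 = 0.004797.
Darcy flux q = K · i = 0.4550 × 0.004797 = 0.002183 m/day.
Seepage velocity v = q / n_e = 0.002183 / 0.15 = 0.01455 m/day.
Travel time t = L / v = 271 / 0.01455 = 18624 days = 50.99 years.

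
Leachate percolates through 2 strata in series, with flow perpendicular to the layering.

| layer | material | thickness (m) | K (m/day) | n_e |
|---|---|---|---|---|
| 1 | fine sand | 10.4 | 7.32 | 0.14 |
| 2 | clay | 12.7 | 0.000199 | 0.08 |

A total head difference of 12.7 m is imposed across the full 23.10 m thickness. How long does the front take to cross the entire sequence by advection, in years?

34.0

With flow normal to the layers, continuity requires the same specific discharge q through every layer.
Σ(b_i/K_i) = 10.4/7.32 + 12.7/0.000199 = 63821 d.
q = Δh / Σ(b_i/K_i) = 12.7 / 63821 = 0.0001990 m/day.
In each layer the seepage velocity is v_i = q/n_i, so the layer transit time is t_i = b_i·n_i / q:
  layer 1 (fine sand): t_1 = 10.4 × 0.14 / 0.0001990 = 7317 d
  layer 2 (clay): t_2 = 12.7 × 0.08 / 0.0001990 = 5106 d
Total t = Σ t_i = 12422 days = 34.01 years.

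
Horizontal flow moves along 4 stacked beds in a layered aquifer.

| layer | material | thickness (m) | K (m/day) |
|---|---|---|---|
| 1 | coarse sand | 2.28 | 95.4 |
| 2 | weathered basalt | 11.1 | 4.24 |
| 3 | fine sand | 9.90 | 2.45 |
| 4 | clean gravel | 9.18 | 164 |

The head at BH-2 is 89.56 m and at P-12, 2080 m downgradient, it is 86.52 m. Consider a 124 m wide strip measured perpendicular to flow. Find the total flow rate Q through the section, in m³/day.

325

Flow is parallel to layering, so each bed carries its own Darcy discharge and the transmissivities add.
Σ(K_i·b_i) = 95.4×2.28 + 4.24×11.1 + 2.45×9.90 + 164×9.18 = 1794 m²/day.
Hydraulic gradient i = (89.56 − 86.52) / 2080 = 3.04 / 2080 = 0.001462.
Q = Σ(K_i·b_i) · W · i = 1794 × 124 × 0.001462 = 325.2 m³/day.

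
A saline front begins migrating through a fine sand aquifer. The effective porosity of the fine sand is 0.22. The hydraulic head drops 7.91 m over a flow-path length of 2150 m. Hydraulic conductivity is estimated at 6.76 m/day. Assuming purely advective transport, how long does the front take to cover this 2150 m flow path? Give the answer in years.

52.1

Hydraulic gradient i = Δh / L = 7.91 / 2150 = 0.003679.
Darcy flux q = K · i = 6.760 × 0.003679 = 0.02487 m/day.
Seepage velocity v = q / n_e = 0.02487 / 0.22 = 0.1130 m/day.
Travel time t = L / v = 2150 / 0.1130 = 19019 days = 52.07 years.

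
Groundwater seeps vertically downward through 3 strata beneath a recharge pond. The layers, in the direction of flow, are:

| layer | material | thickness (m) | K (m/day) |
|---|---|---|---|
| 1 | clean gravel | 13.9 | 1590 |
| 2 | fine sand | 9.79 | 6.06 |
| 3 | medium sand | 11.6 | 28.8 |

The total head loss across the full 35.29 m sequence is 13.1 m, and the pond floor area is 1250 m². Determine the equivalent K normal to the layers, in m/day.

Flow is perpendicular to layering, so the layers act in series and the equivalent K is the thickness-weighted harmonic mean.
Total thickness L = 13.9 + 9.79 + 11.6 = 35.29 m.
Σ(b_i/K_i) = 13.9/1590 + 9.79/6.06 + 11.6/28.8 = 2.027 d.
K_eq = L / Σ(b_i/K_i) = 35.29 / 2.027 = 17.41 m/day.

17.4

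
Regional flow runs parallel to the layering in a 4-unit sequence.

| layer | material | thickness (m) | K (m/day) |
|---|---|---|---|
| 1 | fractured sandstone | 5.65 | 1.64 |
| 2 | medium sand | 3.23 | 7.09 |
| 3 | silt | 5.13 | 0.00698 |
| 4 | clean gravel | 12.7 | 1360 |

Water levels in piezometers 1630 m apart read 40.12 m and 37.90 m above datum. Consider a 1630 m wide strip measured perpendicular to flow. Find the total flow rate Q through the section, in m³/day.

Flow is parallel to layering, so each bed carries its own Darcy discharge and the transmissivities add.
Σ(K_i·b_i) = 1.64×5.65 + 7.09×3.23 + 0.00698×5.13 + 1360×12.7 = 17304 m²/day.
Hydraulic gradient i = (40.12 − 37.90) / 1630 = 2.22 / 1630 = 0.001362.
Q = Σ(K_i·b_i) · W · i = 17304 × 1630 × 0.001362 = 38415 m³/day.

38400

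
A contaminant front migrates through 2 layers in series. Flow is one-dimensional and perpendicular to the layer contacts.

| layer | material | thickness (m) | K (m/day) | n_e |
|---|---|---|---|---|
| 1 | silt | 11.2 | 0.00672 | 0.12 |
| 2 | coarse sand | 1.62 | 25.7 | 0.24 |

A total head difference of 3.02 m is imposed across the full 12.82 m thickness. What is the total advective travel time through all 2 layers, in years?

2.62

With flow normal to the layers, continuity requires the same specific discharge q through every layer.
Σ(b_i/K_i) = 11.2/0.00672 + 1.62/25.7 = 1667 d.
q = Δh / Σ(b_i/K_i) = 3.02 / 1667 = 0.001812 m/day.
In each layer the seepage velocity is v_i = q/n_i, so the layer transit time is t_i = b_i·n_i / q:
  layer 1 (silt): t_1 = 11.2 × 0.12 / 0.001812 = 741.7 d
  layer 2 (coarse sand): t_2 = 1.62 × 0.24 / 0.001812 = 214.6 d
Total t = Σ t_i = 956.3 days = 2.618 years.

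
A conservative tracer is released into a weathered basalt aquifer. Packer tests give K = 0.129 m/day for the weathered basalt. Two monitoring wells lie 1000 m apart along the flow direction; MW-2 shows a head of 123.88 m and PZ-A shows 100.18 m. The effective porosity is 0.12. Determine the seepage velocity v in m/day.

Hydraulic gradient i = (123.88 − 100.18) / 1000 = 23.7 / 1000 = 0.02370.
Darcy flux q = K · i = 0.1290 × 0.02370 = 0.003057 m/day.
Seepage velocity v = q / n_e = 0.003057 / 0.12 = 0.02548 m/day.

0.0255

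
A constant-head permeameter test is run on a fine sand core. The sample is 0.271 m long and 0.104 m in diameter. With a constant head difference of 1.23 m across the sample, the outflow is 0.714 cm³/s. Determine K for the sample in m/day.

1.60

Cross-sectional area A = π·(d/2)² = π × (0.104/2)² = 0.008495 m².
Convert discharge: 0.714 cm³/s = 7.140e-07 m³/s.
Darcy's law rearranged: K = Q·L / (A·Δh) = 7.140e-07 × 0.271 / (0.008495 × 1.23) = 1.852e-05 m/s = 1.600 m/day.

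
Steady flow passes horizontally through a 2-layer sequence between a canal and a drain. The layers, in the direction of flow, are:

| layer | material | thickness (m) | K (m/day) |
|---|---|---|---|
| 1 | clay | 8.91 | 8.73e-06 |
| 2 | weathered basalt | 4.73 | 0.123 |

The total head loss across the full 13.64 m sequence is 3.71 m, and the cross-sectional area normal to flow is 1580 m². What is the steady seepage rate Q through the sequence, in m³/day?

0.00574

Flow is perpendicular to layering, so the layers act in series and the equivalent K is the thickness-weighted harmonic mean.
Total thickness L = 8.91 + 4.73 = 13.64 m.
Σ(b_i/K_i) = 8.91/8.73e-06 + 4.73/0.123 = 1.021e+06 d.
K_eq = L / Σ(b_i/K_i) = 13.64 / 1.021e+06 = 1.336e-05 m/day.
Q = K_eq · A · (Δh/L) = 1.336e-05 × 1580 × (3.71/13.64) = 0.005743 m³/day.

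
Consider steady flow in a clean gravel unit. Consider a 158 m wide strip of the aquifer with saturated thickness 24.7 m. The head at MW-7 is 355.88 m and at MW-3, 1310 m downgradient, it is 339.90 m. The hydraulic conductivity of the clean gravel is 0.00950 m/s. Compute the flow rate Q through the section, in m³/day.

39100

Convert K: 0.00950 m/s × 86400 = 820.8 m/day.
Cross-sectional area A = 158 × 24.7 = 3903 m².
Hydraulic gradient i = (355.88 − 339.90) / 1310 = 15.98 / 1310 = 0.01220.
Darcy's law: Q = K · A · i = 820.8 × 3903 × 0.01220 = 39075 m³/day.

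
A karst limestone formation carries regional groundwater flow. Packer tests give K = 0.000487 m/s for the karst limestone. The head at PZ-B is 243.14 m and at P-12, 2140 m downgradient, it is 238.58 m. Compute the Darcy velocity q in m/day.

Convert K: 0.000487 m/s × 86400 = 42.08 m/day.
Hydraulic gradient i = (243.14 − 238.58) / 2140 = 4.56 / 2140 = 0.002131.
Specific discharge q = K · i = 42.08 × 0.002131 = 0.08966 m/day.

0.0897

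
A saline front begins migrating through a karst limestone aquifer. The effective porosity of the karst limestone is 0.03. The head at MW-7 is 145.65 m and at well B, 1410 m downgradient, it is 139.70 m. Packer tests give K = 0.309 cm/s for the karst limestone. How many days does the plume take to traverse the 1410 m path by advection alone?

37.5

Convert K: 0.309 cm/s × 864 = 267.0 m/day.
Hydraulic gradient i = (145.65 − 139.70) / 1410 = 5.95 / 1410 = 0.004220.
Darcy flux q = K · i = 267.0 × 0.004220 = 1.127 m/day.
Seepage velocity v = q / n_e = 1.127 / 0.03 = 37.55 m/day.
Travel time t = L / v = 1410 / 37.55 = 37.55 days.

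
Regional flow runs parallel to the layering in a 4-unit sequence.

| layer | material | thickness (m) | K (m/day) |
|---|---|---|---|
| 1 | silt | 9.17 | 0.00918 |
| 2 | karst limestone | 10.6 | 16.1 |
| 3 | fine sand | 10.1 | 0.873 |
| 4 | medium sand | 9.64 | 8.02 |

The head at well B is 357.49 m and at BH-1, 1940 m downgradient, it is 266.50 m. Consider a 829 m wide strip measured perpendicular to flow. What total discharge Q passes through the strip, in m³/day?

Flow is parallel to layering, so each bed carries its own Darcy discharge and the transmissivities add.
Σ(K_i·b_i) = 0.00918×9.17 + 16.1×10.6 + 0.873×10.1 + 8.02×9.64 = 256.9 m²/day.
Hydraulic gradient i = (357.49 − 266.50) / 1940 = 90.99 / 1940 = 0.04690.
Q = Σ(K_i·b_i) · W · i = 256.9 × 829 × 0.04690 = 9988 m³/day.

9990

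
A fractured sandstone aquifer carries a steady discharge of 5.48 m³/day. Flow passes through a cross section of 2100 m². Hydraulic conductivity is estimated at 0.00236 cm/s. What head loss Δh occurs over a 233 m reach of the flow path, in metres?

Convert K: 0.00236 cm/s × 864 = 2.039 m/day.
From Q = K·A·i, i = Q / (K·A) = 5.48 / (2.039 × 2100) = 0.001280.
Head loss Δh = i · L = 0.001280 × 233 = 0.2982 m.

0.298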